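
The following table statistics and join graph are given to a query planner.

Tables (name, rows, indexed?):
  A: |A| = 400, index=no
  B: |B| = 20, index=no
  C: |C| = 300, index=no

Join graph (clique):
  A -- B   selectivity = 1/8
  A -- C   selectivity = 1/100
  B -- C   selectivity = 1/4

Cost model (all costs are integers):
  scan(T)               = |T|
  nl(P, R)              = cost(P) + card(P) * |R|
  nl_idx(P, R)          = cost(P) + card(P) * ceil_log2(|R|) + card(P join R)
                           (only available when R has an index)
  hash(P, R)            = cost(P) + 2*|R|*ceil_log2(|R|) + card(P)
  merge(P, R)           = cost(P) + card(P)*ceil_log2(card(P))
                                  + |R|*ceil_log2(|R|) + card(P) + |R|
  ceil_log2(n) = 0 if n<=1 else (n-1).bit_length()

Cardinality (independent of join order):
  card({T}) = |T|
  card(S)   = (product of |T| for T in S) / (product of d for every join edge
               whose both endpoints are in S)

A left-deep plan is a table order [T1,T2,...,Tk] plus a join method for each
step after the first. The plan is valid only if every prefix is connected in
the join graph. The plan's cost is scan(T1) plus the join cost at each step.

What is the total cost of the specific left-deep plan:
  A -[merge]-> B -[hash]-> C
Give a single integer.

step 1: scan A: cost=400, card=400
step 2: join B via merge
    card(P join B) = 400*20/(8) = 1000
    cost = 400 + 400*9 + 20*5 + 400 + 20 = 4520
step 3: join C via hash
    card(P join C) = 1000*300/(100*4) = 750
    cost = 4520 + 2*300*9 + 1000 = 10920

10920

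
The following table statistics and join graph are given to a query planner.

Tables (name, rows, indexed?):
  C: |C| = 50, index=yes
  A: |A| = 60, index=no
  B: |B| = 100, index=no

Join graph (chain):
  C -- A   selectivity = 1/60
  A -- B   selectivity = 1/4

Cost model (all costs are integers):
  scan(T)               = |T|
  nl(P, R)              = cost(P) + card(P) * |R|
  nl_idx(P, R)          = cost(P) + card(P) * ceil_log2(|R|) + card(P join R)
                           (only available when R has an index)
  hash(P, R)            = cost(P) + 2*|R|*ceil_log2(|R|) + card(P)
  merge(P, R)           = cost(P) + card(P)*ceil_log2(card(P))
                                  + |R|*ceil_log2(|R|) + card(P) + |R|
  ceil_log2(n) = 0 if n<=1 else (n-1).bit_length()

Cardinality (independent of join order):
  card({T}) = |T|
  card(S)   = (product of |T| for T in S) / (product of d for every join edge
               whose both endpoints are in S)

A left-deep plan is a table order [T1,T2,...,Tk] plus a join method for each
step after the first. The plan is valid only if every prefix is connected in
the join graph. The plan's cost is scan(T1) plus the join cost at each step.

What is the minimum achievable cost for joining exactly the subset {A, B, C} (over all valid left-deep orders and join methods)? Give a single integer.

1620

Selinger DP over subsets of {A,B,C}:
  {C}: scan cost=50, card=50
  {A}: scan cost=60, card=60
  {B}: scan cost=100, card=100
  {AC}: card=50; try (C,nl_idx)→470, (C,hash)→720, (A,hash)→820, (A,merge)→820, (C,merge)→830, (A,nl)→3050 …(+1); best=470 via (C,nl_idx)
  {AB}: card=1500; try (A,hash)→920, (B,merge)→1280, (A,merge)→1320, (B,hash)→1520, (B,nl)→6060, (A,nl)→6100; best=920 via (A,hash)
  {ABC}: card=1250; try (B,merge)→1620, (B,hash)→1920, (C,hash)→3020, (B,nl)→5470, (C,nl_idx)→11170, (C,merge)→19270 …(+1); best=1620 via (B,merge)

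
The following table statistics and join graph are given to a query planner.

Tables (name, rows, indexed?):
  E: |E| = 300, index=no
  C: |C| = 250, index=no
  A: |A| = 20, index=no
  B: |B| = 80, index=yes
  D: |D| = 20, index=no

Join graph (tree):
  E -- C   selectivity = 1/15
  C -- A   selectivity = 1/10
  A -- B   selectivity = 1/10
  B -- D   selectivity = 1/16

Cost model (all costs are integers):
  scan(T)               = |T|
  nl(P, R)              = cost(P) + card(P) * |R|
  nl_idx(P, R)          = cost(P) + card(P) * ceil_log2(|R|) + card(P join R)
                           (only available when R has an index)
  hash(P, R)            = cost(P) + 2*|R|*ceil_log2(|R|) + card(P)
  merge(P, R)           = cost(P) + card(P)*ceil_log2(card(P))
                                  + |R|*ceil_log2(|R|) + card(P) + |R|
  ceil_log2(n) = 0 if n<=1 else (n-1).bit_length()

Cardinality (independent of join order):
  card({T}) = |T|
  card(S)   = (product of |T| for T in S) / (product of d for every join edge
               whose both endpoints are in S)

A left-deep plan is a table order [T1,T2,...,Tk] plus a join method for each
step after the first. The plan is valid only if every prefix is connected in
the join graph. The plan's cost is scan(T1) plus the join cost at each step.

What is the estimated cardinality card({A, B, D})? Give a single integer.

200

Tables in S: A(20), B(80), D(20)
Edges inside S: A-B(d=10), B-D(d=16)
numerator = 20 * 80 * 20 = 32000
denominator = 10 * 16 = 160
card(S) = 32000 / 160 = 200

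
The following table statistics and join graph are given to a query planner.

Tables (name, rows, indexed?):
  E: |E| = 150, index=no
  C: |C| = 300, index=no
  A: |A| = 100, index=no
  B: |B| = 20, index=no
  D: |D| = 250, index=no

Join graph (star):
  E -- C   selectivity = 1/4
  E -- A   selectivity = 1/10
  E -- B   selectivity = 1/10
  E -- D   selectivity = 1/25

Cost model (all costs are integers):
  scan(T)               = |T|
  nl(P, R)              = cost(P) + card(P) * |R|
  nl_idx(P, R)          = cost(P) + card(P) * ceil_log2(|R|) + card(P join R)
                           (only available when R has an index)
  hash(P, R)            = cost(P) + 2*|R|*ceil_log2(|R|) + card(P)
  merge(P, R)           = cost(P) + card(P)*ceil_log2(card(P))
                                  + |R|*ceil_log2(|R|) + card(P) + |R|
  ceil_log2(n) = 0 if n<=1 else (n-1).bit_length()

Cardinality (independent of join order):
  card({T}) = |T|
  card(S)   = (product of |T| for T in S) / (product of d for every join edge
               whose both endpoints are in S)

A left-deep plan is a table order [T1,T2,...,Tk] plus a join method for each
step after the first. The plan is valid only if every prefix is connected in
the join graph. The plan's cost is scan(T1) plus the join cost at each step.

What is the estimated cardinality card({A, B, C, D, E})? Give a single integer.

Tables in S: A(100), B(20), C(300), D(250), E(150)
Edges inside S: E-C(d=4), E-A(d=10), E-B(d=10), E-D(d=25)
numerator = 100 * 20 * 300 * 250 * 150 = 22500000000
denominator = 4 * 10 * 10 * 25 = 10000
card(S) = 22500000000 / 10000 = 2250000

2250000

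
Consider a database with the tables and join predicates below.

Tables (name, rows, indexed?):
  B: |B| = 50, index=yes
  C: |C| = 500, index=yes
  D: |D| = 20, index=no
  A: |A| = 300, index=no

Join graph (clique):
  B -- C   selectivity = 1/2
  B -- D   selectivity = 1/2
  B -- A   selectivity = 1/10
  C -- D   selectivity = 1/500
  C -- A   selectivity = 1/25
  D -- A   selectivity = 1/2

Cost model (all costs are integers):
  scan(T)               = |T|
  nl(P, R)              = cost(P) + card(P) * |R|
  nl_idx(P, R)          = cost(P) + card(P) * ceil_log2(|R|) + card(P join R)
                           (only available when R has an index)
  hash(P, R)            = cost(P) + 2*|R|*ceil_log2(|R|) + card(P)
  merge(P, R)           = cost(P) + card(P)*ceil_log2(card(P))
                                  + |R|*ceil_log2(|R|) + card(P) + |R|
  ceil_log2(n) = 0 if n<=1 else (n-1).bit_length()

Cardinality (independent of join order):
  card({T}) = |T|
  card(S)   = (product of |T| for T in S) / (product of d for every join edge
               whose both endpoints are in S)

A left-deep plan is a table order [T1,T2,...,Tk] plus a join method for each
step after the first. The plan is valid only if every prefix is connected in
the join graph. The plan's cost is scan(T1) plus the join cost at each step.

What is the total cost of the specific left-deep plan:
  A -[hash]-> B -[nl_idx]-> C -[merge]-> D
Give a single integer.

254820

step 1: scan A: cost=300, card=300
step 2: join B via hash
    card(P join B) = 300*50/(10) = 1500
    cost = 300 + 2*50*6 + 300 = 1200
step 3: join C via nl_idx
    card(P join C) = 1500*500/(2*25) = 15000
    cost = 1200 + 1500*9 + 15000 = 29700
step 4: join D via merge
    card(P join D) = 15000*20/(2*500*2) = 150
    cost = 29700 + 15000*14 + 20*5 + 15000 + 20 = 254820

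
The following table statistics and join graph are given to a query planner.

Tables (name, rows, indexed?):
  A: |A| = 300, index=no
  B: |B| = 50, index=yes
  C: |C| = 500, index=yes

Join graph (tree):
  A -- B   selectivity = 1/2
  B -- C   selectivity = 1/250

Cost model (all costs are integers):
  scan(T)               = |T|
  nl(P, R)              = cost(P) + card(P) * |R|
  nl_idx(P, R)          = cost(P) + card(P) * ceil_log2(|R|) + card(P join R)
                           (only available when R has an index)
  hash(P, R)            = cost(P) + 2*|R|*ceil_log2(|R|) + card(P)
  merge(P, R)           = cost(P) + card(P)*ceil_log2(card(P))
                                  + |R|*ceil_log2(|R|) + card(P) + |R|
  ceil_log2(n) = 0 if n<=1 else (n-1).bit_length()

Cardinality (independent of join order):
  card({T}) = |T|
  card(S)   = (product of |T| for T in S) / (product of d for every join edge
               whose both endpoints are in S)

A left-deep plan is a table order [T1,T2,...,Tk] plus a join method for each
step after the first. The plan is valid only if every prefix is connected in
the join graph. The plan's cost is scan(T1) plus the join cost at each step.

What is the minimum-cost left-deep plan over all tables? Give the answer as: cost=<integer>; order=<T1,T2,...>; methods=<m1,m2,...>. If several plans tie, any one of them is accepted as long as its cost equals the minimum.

cost=4400; order=B,C,A; methods=nl_idx,merge

Selinger DP (subsets sized 1..n):
  {A}: scan cost=300, card=300
  {B}: scan cost=50, card=50
  {C}: scan cost=500, card=500
  {AB}: card=7500; try (B,hash)→1200, (A,merge)→3400, (B,merge)→3650, (A,hash)→5500, (B,nl_idx)→9600, (A,nl)→15050 …(+1); best=1200 via (B,hash)
  {BC}: card=100; try (C,nl_idx)→600, (B,hash)→1600, (B,nl_idx)→3600, (C,merge)→5400, (B,merge)→5850, (C,hash)→9100 …(+2); best=600 via (C,nl_idx)
  {ABC}: card=15000; try (A,merge)→4400, (A,hash)→6100, (C,hash)→17700, (A,nl)→30600, (C,nl_idx)→83700, (C,merge)→111200 …(+1); best=4400 via (A,merge)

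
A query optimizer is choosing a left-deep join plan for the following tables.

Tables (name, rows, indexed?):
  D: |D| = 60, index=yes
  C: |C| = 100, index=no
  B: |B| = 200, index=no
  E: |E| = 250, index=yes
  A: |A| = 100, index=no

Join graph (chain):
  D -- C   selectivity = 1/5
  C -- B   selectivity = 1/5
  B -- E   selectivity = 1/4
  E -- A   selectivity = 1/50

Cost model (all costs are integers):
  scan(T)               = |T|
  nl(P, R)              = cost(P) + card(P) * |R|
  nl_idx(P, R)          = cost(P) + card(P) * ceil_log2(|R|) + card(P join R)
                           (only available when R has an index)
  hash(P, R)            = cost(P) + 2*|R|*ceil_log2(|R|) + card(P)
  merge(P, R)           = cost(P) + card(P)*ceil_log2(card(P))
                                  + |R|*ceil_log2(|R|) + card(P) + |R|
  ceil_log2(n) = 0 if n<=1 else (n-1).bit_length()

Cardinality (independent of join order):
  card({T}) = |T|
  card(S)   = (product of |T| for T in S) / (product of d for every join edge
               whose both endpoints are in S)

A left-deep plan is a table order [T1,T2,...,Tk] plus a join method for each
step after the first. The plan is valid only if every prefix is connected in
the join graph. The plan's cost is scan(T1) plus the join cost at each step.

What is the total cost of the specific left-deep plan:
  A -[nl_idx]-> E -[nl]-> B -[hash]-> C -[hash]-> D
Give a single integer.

step 1: scan A: cost=100, card=100
step 2: join E via nl_idx
    card(P join E) = 100*250/(50) = 500
    cost = 100 + 100*8 + 500 = 1400
step 3: join B via nl
    card(P join B) = 500*200/(4) = 25000
    cost = 1400 + 500*200 = 101400
step 4: join C via hash
    card(P join C) = 25000*100/(5) = 500000
    cost = 101400 + 2*100*7 + 25000 = 127800
step 5: join D via hash
    card(P join D) = 500000*60/(5) = 6000000
    cost = 127800 + 2*60*6 + 500000 = 628520

628520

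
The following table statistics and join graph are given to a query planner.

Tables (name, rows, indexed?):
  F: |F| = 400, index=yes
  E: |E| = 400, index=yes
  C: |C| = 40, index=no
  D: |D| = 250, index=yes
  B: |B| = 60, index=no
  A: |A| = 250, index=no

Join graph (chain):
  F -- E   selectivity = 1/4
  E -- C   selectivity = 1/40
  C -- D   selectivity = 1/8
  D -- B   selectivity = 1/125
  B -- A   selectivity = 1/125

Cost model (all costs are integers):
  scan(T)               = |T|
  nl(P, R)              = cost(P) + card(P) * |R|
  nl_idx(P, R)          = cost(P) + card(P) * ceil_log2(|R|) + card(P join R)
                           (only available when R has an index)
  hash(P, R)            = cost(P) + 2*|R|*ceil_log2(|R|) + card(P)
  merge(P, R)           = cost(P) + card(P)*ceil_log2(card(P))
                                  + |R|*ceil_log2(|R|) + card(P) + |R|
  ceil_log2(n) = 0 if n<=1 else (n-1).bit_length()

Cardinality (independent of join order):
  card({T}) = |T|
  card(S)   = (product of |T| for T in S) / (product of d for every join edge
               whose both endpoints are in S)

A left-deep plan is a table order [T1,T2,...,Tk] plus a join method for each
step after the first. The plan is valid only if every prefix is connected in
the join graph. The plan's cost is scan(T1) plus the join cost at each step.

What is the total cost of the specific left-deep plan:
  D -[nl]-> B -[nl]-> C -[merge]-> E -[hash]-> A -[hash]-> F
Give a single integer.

step 1: scan D: cost=250, card=250
step 2: join B via nl
    card(P join B) = 250*60/(125) = 120
    cost = 250 + 250*60 = 15250
step 3: join C via nl
    card(P join C) = 120*40/(8) = 600
    cost = 15250 + 120*40 = 20050
step 4: join E via merge
    card(P join E) = 600*400/(40) = 6000
    cost = 20050 + 600*10 + 400*9 + 600 + 400 = 30650
step 5: join A via hash
    card(P join A) = 6000*250/(125) = 12000
    cost = 30650 + 2*250*8 + 6000 = 40650
step 6: join F via hash
    card(P join F) = 12000*400/(4) = 1200000
    cost = 40650 + 2*400*9 + 12000 = 59850

59850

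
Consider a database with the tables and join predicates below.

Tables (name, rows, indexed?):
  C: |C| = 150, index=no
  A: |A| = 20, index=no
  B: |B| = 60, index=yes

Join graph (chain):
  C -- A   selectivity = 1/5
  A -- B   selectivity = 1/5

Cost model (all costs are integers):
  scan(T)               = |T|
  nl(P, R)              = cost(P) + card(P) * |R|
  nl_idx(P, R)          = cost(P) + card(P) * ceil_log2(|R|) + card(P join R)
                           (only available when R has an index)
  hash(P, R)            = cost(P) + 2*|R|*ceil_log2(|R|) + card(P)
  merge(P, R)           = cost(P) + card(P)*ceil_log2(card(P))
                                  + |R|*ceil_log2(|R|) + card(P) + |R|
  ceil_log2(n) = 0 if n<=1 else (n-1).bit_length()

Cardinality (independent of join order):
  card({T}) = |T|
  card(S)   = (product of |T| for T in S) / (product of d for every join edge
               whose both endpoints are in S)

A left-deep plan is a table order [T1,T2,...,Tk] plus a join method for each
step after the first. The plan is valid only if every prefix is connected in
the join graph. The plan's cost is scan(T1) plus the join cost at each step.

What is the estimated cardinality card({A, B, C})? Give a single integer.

7200

Tables in S: A(20), B(60), C(150)
Edges inside S: C-A(d=5), A-B(d=5)
numerator = 20 * 60 * 150 = 180000
denominator = 5 * 5 = 25
card(S) = 180000 / 25 = 7200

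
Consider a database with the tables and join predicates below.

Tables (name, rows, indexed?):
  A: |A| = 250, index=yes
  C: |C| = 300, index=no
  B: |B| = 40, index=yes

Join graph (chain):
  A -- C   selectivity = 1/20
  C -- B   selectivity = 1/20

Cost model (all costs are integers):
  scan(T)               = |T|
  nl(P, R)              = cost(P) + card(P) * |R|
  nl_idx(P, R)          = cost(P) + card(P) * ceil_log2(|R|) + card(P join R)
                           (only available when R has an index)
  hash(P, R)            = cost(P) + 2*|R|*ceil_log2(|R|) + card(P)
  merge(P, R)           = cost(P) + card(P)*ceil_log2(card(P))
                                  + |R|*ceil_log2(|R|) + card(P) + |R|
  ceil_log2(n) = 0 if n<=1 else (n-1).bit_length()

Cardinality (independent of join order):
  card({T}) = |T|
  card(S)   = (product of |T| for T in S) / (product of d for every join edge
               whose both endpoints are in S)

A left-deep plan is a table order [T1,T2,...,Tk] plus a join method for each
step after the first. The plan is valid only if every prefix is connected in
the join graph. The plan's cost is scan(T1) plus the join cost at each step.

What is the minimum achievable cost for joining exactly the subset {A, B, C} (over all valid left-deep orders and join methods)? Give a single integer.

5680

Selinger DP over subsets of {A,B,C}:
  {A}: scan cost=250, card=250
  {C}: scan cost=300, card=300
  {B}: scan cost=40, card=40
  {AC}: card=3750; try (A,hash)→4600, (C,merge)→5500, (A,merge)→5550, (C,hash)→5900, (A,nl_idx)→6450, (C,nl)→75250 …(+1); best=4600 via (A,hash)
  {BC}: card=600; try (B,hash)→1080, (B,nl_idx)→2700, (C,merge)→3320, (B,merge)→3580, (C,hash)→5480, (C,nl)→12040 …(+1); best=1080 via (B,hash)
  {ABC}: card=7500; try (A,hash)→5680, (B,hash)→8830, (A,merge)→9930, (A,nl_idx)→13380, (B,nl_idx)→34600, (B,merge)→53630 …(+2); best=5680 via (A,hash)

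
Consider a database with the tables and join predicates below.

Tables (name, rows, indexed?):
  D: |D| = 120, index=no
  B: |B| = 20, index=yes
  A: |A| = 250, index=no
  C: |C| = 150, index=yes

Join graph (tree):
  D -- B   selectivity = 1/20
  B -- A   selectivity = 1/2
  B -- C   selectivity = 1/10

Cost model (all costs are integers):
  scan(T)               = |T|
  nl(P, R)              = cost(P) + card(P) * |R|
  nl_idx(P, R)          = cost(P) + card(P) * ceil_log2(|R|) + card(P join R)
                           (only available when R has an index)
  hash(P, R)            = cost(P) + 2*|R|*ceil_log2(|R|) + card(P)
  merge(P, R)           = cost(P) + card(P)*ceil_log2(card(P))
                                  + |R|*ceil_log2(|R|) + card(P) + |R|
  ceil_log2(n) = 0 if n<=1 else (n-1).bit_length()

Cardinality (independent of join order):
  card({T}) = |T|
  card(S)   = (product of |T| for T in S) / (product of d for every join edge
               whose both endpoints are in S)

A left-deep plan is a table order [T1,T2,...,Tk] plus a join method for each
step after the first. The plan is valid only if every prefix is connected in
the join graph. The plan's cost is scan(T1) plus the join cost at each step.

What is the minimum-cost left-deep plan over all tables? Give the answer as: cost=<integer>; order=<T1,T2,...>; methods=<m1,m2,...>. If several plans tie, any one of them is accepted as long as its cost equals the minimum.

cost=8260; order=B,C,D,A; methods=nl_idx,hash,hash

Selinger DP (subsets sized 1..n):
  {D}: scan cost=120, card=120
  {B}: scan cost=20, card=20
  {A}: scan cost=250, card=250
  {C}: scan cost=150, card=150
  {BD}: card=120; try (B,hash)→440, (B,nl_idx)→840, (D,merge)→1100, (B,merge)→1200, (D,hash)→1720, (D,nl)→2420 …(+1); best=440 via (B,hash)
  {AB}: card=2500; try (B,hash)→700, (A,merge)→2390, (B,merge)→2620, (B,nl_idx)→4000, (A,hash)→4040, (A,nl)→5020 …(+1); best=700 via (B,hash)
  {BC}: card=300; try (C,nl_idx)→480, (B,hash)→500, (B,nl_idx)→1200, (C,merge)→1490, (B,merge)→1620, (C,hash)→2440 …(+2); best=480 via (C,nl_idx)
  {ABD}: card=15000; try (A,merge)→3650, (A,hash)→4560, (D,hash)→4880, (A,nl)→30440, (D,merge)→34160, (D,nl)→300700; best=3650 via (A,merge)
  {BCD}: card=1800; try (D,hash)→2460, (C,merge)→2750, (C,hash)→2960, (C,nl_idx)→3200, (D,merge)→4440, (C,nl)→18440 …(+1); best=2460 via (D,hash)
  {ABC}: card=37500; try (A,hash)→4780, (C,hash)→5600, (A,merge)→5730, (C,merge)→34550, (C,nl_idx)→58200, (A,nl)→75480 …(+1); best=4780 via (A,hash)
  {ABCD}: card=225000; try (A,hash)→8260, (C,hash)→21050, (A,merge)→26310, (D,hash)→43960, (C,merge)→230000, (C,nl_idx)→348650 …(+4); best=8260 via (A,hash)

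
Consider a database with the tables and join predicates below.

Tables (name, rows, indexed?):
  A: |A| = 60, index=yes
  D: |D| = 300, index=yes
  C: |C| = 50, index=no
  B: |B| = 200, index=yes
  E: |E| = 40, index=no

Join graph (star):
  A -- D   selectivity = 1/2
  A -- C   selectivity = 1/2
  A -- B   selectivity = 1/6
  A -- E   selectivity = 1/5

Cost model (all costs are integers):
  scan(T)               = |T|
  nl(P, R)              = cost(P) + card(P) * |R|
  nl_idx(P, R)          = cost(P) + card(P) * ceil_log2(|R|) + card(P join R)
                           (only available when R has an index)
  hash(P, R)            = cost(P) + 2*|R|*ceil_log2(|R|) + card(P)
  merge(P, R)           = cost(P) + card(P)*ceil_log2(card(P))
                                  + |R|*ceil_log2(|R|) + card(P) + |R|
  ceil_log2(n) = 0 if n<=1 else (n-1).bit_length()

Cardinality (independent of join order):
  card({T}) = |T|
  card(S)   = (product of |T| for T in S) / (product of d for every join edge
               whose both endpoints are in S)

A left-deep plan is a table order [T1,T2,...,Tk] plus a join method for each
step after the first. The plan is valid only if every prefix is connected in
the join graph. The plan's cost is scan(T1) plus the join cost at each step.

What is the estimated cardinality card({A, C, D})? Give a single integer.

225000

Tables in S: A(60), C(50), D(300)
Edges inside S: A-D(d=2), A-C(d=2)
numerator = 60 * 50 * 300 = 900000
denominator = 2 * 2 = 4
card(S) = 900000 / 4 = 225000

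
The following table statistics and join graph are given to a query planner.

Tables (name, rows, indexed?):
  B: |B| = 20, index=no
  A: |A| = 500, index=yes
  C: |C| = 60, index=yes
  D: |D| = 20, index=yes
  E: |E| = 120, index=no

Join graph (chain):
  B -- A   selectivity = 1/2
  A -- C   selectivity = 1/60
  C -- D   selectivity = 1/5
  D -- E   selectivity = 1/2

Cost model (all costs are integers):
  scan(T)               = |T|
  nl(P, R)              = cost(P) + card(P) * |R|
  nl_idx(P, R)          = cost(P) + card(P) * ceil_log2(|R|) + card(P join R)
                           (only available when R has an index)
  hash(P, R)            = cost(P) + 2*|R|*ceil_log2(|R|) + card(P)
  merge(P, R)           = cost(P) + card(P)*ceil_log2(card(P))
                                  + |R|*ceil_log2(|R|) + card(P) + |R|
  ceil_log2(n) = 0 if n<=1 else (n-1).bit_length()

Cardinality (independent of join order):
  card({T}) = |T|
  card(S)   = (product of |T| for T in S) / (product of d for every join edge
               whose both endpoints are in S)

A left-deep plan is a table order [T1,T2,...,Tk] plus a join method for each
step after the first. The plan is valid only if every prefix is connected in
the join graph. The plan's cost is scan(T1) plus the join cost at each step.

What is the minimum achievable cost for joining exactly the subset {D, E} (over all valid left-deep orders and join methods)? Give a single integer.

440

Selinger DP over subsets of {D,E}:
  {D}: scan cost=20, card=20
  {E}: scan cost=120, card=120
  {DE}: card=1200; try (D,hash)→440, (E,merge)→1100, (D,merge)→1200, (E,hash)→1720, (D,nl_idx)→1920, (E,nl)→2420 …(+1); best=440 via (D,hash)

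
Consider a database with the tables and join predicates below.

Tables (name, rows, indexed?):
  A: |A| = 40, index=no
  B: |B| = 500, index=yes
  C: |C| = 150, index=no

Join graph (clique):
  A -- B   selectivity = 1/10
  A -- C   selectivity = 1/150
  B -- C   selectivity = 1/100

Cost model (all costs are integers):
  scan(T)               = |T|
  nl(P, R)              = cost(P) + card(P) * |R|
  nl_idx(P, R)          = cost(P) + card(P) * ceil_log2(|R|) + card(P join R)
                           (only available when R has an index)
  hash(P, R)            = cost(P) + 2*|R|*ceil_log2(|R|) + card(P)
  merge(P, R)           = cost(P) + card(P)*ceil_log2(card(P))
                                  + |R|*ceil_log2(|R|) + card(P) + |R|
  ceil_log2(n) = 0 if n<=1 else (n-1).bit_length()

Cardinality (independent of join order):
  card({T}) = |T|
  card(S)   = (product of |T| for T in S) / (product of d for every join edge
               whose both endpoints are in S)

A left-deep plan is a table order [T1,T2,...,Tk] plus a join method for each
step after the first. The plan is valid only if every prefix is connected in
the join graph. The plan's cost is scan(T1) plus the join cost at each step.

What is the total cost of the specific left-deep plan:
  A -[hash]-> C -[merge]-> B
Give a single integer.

step 1: scan A: cost=40, card=40
step 2: join C via hash
    card(P join C) = 40*150/(150) = 40
    cost = 40 + 2*150*8 + 40 = 2480
step 3: join B via merge
    card(P join B) = 40*500/(10*100) = 20
    cost = 2480 + 40*6 + 500*9 + 40 + 500 = 7760

7760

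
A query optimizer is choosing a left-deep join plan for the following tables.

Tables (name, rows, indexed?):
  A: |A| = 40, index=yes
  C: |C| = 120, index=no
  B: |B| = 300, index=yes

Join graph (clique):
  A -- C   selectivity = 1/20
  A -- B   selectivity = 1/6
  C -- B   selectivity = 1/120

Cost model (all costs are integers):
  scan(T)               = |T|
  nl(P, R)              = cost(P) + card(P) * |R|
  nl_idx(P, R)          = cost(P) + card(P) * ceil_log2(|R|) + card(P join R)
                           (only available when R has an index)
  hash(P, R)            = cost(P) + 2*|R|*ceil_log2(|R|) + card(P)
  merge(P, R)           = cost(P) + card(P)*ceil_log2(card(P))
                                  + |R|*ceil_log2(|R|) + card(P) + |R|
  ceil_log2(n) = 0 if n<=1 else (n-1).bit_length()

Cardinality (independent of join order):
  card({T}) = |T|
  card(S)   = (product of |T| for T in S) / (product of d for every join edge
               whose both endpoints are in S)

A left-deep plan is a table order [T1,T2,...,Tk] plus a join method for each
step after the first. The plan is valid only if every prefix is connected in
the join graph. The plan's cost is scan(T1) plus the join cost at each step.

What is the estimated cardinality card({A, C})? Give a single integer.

Tables in S: A(40), C(120)
Edges inside S: A-C(d=20)
numerator = 40 * 120 = 4800
denominator = 20 = 20
card(S) = 4800 / 20 = 240

240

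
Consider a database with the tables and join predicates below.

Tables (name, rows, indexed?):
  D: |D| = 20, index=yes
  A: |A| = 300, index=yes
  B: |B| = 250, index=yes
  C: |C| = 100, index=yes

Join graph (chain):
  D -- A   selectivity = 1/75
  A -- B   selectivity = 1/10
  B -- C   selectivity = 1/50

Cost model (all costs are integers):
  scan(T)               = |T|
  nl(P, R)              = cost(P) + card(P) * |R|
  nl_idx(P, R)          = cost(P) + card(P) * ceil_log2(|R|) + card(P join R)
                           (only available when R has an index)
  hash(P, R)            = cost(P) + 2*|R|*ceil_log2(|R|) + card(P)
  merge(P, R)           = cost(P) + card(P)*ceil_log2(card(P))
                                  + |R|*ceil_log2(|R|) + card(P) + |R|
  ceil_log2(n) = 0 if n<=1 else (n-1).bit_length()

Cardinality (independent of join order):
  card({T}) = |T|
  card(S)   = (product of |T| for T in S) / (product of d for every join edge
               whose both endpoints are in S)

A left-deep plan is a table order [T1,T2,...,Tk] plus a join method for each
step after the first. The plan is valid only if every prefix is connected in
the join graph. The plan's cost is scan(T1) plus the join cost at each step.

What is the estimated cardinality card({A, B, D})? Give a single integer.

2000

Tables in S: A(300), B(250), D(20)
Edges inside S: D-A(d=75), A-B(d=10)
numerator = 300 * 250 * 20 = 1500000
denominator = 75 * 10 = 750
card(S) = 1500000 / 750 = 2000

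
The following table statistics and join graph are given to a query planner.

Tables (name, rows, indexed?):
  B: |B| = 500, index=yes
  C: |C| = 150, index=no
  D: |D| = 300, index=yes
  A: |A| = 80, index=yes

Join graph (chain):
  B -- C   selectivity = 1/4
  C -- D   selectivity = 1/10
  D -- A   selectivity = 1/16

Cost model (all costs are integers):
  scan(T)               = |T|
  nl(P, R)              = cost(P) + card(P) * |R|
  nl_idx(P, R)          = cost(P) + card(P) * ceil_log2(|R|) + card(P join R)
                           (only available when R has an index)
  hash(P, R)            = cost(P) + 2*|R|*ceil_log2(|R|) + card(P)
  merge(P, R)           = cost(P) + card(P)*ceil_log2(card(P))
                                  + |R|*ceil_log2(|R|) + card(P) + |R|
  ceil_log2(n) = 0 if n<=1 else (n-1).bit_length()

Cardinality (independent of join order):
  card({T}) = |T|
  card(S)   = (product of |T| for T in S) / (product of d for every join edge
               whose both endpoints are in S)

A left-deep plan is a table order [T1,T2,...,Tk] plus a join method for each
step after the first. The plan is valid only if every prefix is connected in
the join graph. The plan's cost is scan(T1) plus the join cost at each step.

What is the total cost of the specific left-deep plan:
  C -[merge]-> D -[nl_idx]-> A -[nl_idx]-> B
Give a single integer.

step 1: scan C: cost=150, card=150
step 2: join D via merge
    card(P join D) = 150*300/(10) = 4500
    cost = 150 + 150*8 + 300*9 + 150 + 300 = 4500
step 3: join A via nl_idx
    card(P join A) = 4500*80/(16) = 22500
    cost = 4500 + 4500*7 + 22500 = 58500
step 4: join B via nl_idx
    card(P join B) = 22500*500/(4) = 2812500
    cost = 58500 + 22500*9 + 2812500 = 3073500

3073500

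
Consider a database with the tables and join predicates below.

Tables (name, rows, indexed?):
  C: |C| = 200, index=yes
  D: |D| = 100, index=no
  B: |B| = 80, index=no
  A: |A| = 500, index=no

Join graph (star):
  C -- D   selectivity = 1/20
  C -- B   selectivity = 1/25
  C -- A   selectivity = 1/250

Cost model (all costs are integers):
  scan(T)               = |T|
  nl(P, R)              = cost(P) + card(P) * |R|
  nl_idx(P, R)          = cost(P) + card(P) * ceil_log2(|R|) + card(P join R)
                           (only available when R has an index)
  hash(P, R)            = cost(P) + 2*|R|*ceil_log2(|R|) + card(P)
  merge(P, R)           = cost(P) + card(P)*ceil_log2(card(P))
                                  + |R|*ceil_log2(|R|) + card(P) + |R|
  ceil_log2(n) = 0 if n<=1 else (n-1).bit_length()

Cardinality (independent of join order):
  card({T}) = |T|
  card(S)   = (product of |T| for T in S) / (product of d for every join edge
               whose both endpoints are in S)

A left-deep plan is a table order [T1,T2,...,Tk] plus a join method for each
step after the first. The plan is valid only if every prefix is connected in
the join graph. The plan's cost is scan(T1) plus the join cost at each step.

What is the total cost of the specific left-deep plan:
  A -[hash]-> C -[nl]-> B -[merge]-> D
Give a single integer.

52360

step 1: scan A: cost=500, card=500
step 2: join C via hash
    card(P join C) = 500*200/(250) = 400
    cost = 500 + 2*200*8 + 500 = 4200
step 3: join B via nl
    card(P join B) = 400*80/(25) = 1280
    cost = 4200 + 400*80 = 36200
step 4: join D via merge
    card(P join D) = 1280*100/(20) = 6400
    cost = 36200 + 1280*11 + 100*7 + 1280 + 100 = 52360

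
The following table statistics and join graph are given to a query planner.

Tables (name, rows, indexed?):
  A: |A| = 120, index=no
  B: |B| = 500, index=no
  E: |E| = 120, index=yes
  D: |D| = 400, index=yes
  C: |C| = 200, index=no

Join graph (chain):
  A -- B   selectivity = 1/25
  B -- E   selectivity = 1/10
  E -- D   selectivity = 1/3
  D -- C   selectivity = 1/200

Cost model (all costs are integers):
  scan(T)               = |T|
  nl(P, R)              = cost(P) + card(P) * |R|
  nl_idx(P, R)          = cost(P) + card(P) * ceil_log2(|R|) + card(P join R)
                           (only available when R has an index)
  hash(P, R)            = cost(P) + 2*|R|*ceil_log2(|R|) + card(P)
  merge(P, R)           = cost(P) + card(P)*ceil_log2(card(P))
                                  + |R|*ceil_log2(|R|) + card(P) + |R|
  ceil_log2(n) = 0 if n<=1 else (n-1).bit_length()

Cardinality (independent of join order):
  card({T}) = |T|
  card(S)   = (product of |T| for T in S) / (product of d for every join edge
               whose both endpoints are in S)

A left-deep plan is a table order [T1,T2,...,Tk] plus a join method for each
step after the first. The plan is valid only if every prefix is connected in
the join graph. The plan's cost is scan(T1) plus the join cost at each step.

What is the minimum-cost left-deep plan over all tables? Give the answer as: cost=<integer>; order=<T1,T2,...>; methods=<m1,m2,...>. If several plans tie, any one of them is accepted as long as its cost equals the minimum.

Selinger DP (subsets sized 1..n):
  {A}: scan cost=120, card=120
  {B}: scan cost=500, card=500
  {E}: scan cost=120, card=120
  {D}: scan cost=400, card=400
  {C}: scan cost=200, card=200
  {AB}: card=2400; try (A,hash)→2680, (B,merge)→6080, (A,merge)→6460, (B,hash)→9240, (B,nl)→60120, (A,nl)→60500; best=2680 via (A,hash)
  {BE}: card=6000; try (E,hash)→2680, (B,merge)→6080, (E,merge)→6460, (B,hash)→9240, (E,nl_idx)→10000, (B,nl)→60120 …(+1); best=2680 via (E,hash)
  {DE}: card=16000; try (E,hash)→2480, (D,merge)→5080, (E,merge)→5360, (D,hash)→7440, (D,nl_idx)→17200, (E,nl_idx)→19200 …(+2); best=2480 via (E,hash)
  {CD}: card=400; try (D,nl_idx)→2400, (C,hash)→4000, (D,merge)→6000, (C,merge)→6200, (D,hash)→7600, (D,nl)→80200 …(+1); best=2400 via (D,nl_idx)
  {ABE}: card=28800; try (E,hash)→6760, (A,hash)→10360, (E,merge)→34840, (E,nl_idx)→48280, (A,merge)→87640, (E,nl)→290680 …(+1); best=6760 via (E,hash)
  {BDE}: card=800000; try (D,hash)→15880, (B,hash)→27480, (D,merge)→90680, (B,merge)→247480, (D,nl_idx)→856680, (D,nl)→2402680 …(+1); best=15880 via (D,hash)
  {CDE}: card=16000; try (E,hash)→4480, (E,merge)→7360, (E,nl_idx)→21200, (C,hash)→21680, (E,nl)→50400, (C,merge)→244280 …(+1); best=4480 via (E,hash)
  {ABDE}: card=3840000; try (D,hash)→42760, (D,merge)→471560, (A,hash)→817560, (D,nl_idx)→4105960, (D,nl)→11526760, (A,merge)→16816840 …(+1); best=42760 via (D,hash)
  {BCDE}: card=800000; try (B,hash)→29480, (B,merge)→249480, (C,hash)→819080, (B,nl)→8004480, (C,merge)→16817680, (C,nl)→160015880; best=29480 via (B,hash)
  {ABCDE}: card=3840000; try (A,hash)→831160, (C,hash)→3885960, (A,merge)→16830440, (C,merge)→88364560, (A,nl)→96029480, (C,nl)→768042760; best=831160 via (A,hash)

cost=831160; order=C,D,E,B,A; methods=nl_idx,hash,hash,hash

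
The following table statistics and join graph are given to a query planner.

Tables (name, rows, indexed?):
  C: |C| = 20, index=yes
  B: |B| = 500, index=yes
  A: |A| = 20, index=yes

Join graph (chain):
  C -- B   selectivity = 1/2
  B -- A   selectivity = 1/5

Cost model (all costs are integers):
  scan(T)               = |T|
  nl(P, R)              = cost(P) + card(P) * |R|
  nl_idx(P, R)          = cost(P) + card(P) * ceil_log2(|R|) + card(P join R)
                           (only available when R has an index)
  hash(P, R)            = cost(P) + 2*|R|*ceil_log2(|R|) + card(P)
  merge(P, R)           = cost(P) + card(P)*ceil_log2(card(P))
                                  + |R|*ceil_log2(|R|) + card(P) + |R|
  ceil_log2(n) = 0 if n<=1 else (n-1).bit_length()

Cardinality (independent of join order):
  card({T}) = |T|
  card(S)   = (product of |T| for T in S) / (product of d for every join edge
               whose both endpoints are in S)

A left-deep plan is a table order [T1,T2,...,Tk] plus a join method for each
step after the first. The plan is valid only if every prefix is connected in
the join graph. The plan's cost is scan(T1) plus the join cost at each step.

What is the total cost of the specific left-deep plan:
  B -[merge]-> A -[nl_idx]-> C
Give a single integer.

step 1: scan B: cost=500, card=500
step 2: join A via merge
    card(P join A) = 500*20/(5) = 2000
    cost = 500 + 500*9 + 20*5 + 500 + 20 = 5620
step 3: join C via nl_idx
    card(P join C) = 2000*20/(2) = 20000
    cost = 5620 + 2000*5 + 20000 = 35620

35620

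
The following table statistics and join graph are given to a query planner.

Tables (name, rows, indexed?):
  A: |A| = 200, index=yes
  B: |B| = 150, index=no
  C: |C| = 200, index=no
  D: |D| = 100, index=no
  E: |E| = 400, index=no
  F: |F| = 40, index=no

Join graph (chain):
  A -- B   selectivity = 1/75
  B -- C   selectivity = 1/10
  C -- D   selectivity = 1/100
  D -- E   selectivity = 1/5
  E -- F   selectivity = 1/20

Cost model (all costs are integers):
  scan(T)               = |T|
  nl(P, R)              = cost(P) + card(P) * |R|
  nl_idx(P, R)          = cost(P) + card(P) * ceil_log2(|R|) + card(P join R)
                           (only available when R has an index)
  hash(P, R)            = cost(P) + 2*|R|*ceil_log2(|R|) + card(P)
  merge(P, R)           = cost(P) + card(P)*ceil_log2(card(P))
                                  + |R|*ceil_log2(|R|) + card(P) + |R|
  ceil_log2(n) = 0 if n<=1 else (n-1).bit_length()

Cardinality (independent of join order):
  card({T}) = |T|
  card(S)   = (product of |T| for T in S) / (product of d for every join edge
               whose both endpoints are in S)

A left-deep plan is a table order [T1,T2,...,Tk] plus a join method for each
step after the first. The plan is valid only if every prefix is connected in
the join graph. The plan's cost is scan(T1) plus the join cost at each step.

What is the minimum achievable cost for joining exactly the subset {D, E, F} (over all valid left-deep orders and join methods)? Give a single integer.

Selinger DP over subsets of {D,E,F}:
  {D}: scan cost=100, card=100
  {E}: scan cost=400, card=400
  {F}: scan cost=40, card=40
  {DE}: card=8000; try (D,hash)→2200, (E,merge)→4900, (D,merge)→5200, (E,hash)→7400, (E,nl)→40100, (D,nl)→40400; best=2200 via (D,hash)
  {EF}: card=800; try (F,hash)→1280, (E,merge)→4320, (F,merge)→4680, (E,hash)→7280, (E,nl)→16040, (F,nl)→16400; best=1280 via (F,hash)
  {DEF}: card=16000; try (D,hash)→3480, (F,hash)→10680, (D,merge)→10880, (D,nl)→81280, (F,merge)→114480, (F,nl)→322200; best=3480 via (D,hash)

3480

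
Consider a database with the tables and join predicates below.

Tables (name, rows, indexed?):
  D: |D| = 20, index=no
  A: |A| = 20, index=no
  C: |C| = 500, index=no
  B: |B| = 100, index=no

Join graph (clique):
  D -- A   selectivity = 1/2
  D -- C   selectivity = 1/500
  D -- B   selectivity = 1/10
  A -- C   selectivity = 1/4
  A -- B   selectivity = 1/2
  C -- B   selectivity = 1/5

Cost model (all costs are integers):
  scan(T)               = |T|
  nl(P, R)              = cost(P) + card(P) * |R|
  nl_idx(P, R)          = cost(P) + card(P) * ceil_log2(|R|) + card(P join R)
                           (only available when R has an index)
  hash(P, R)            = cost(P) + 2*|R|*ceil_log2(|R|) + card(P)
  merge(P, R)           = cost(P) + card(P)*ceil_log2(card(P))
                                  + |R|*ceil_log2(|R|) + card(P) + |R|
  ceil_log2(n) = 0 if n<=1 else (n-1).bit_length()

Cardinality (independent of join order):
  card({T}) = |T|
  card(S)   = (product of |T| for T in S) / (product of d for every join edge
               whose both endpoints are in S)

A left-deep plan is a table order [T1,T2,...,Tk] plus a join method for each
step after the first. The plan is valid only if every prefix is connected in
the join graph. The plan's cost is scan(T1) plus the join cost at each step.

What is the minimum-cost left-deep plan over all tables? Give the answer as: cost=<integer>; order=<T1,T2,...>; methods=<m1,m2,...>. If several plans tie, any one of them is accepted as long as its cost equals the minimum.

Selinger DP (subsets sized 1..n):
  {D}: scan cost=20, card=20
  {A}: scan cost=20, card=20
  {C}: scan cost=500, card=500
  {B}: scan cost=100, card=100
  {AD}: card=200; try (D,hash)→240, (A,hash)→240, (D,merge)→260, (A,merge)→260, (D,nl)→420, (A,nl)→420; best=240 via (D,hash)
  {CD}: card=20; try (D,hash)→1200, (C,merge)→5140, (D,merge)→5620, (C,hash)→9040, (C,nl)→10020, (D,nl)→10500; best=1200 via (D,hash)
  {BD}: card=200; try (D,hash)→400, (B,merge)→940, (D,merge)→1020, (B,hash)→1440, (B,nl)→2020, (D,nl)→2100; best=400 via (D,hash)
  {AC}: card=2500; try (A,hash)→1200, (C,merge)→5140, (A,merge)→5620, (C,hash)→9040, (C,nl)→10020, (A,nl)→10500; best=1200 via (A,hash)
  {AB}: card=1000; try (A,hash)→400, (B,merge)→940, (A,merge)→1020, (B,hash)→1440, (B,nl)→2020, (A,nl)→2100; best=400 via (A,hash)
  {BC}: card=10000; try (B,hash)→2400, (C,merge)→5900, (B,merge)→6300, (C,hash)→9200, (C,nl)→50100, (B,nl)→50500; best=2400 via (B,hash)
  {ACD}: card=50; try (A,hash)→1420, (A,merge)→1440, (A,nl)→1600, (D,hash)→3900, (C,merge)→7040, (C,hash)→9440 …(+3); best=1420 via (A,hash)
  {ABD}: card=1000; try (A,hash)→800, (D,hash)→1600, (B,hash)→1840, (A,merge)→2320, (B,merge)→2840, (A,nl)→4400 …(+3); best=800 via (A,hash)
  {BCD}: card=40; try (B,merge)→2120, (B,hash)→2620, (B,nl)→3200, (C,merge)→7200, (C,hash)→9600, (D,hash)→12600 …(+3); best=2120 via (B,merge)
  {ABC}: card=25000; try (B,hash)→5100, (C,hash)→10400, (A,hash)→12600, (C,merge)→16400, (B,merge)→34500, (A,merge)→152520 …(+3); best=5100 via (B,hash)
  {ABCD}: card=50; try (A,hash)→2360, (A,merge)→2520, (B,merge)→2570, (B,hash)→2870, (A,nl)→2920, (B,nl)→6420 …(+6); best=2360 via (A,hash)

cost=2360; order=C,D,B,A; methods=hash,merge,hash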